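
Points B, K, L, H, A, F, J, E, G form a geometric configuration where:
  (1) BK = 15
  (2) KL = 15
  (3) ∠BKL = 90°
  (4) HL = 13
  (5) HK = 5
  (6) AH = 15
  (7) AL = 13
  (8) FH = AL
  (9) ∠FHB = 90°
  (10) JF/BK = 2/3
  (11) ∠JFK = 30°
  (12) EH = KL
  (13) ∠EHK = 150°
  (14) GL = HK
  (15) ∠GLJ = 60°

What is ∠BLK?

Step 1: By the law of cosines on triangle LKB: LB² = 15² + 15² − 2·15·15·cos(90°) = 450, so LB = 15·√2.
Step 2: By the inverse law of cosines on triangle BLK: cos(∠BLK) = ((15·√2)² + 15² − 15²) / (2·15·√2·15) = 450/636.4 = 0.7071, so ∠BLK = 45°.

Therefore, the measure of angle ∠BLK = 45°.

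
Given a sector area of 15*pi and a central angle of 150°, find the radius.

r² = 360 × 15*pi / (π × 150) = 36, so r = 6.

6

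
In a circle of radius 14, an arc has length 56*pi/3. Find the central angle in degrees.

Arc length L = 2πr × θ/360, so θ = 360L / (2πr).
θ = 360 × 56*pi/3 / (2π × 14)
θ = 240°
θ = 240°

240°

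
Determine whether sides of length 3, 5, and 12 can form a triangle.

Check the triangle inequality: 3 + 5 = 8 ≤ 12.
Since the sum of two sides does not exceed the third, no triangle can be formed.

No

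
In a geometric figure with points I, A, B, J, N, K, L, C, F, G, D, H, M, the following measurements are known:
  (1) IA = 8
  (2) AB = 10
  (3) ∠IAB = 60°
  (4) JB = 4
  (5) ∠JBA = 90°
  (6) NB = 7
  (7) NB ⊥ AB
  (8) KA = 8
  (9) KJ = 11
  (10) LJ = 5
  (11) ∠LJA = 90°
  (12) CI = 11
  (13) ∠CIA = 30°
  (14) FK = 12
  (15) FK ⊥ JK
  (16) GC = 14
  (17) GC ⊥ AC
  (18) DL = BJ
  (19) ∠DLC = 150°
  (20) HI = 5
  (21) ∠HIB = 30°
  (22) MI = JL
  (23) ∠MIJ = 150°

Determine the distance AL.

Step 1: By the law of cosines on triangle JBA: JA² = 4² + 10² − 2·4·10·cos(90°) = 116, so JA = 2·√29.
Step 2: By the law of cosines on triangle AJL: AL² = (2·√29)² + 5² − 2·2·√29·5·cos(90°) = 141, so AL = √141.

Therefore, the length of AL = √141.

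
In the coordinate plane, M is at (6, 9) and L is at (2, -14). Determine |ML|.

d = sqrt((-4)^2 + (-23)^2) = sqrt(545)

sqrt(545)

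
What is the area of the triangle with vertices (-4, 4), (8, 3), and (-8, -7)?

Using the Shoelace formula for a triangle:
Area = (1/2)|x0(y1 - y2) + x1(y2 - y0) + x2(y0 - y1)|
Area = (1/2)|-4(3 - -7) + 8(-7 - 4) + -8(4 - 3)|
Area = (1/2)|-40 + -88 + -8|
Area = (1/2)|-136|
Area = (1/2)(136)
Area = 68

68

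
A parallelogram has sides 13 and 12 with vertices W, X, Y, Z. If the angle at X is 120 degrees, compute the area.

The area of a parallelogram equals the product of two adjacent sides times the sine of the included angle.
This is because the height equals 12 * sin(120°) = 6*sqrt(3).
Area = 13 * 6*sqrt(3) = 78*sqrt(3)

78*sqrt(3)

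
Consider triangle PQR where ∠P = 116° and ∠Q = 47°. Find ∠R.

By the triangle angle sum property, the three interior angles of any triangle add up to 180°.
We know angle P = 116° and angle Q = 47°, so their sum is 163°.
Therefore angle R = 180° - 163° = 17°.

17 degrees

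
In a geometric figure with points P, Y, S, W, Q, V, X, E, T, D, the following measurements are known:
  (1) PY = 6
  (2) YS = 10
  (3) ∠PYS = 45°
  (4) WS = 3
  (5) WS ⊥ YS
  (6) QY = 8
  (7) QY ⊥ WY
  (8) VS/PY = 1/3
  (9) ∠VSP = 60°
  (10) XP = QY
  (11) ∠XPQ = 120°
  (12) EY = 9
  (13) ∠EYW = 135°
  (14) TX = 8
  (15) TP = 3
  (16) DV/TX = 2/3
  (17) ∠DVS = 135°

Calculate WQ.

Step 1: By the law of cosines on triangle WSY: WY² = 3² + 10² − 2·3·10·cos(90°) = 109, so WY = √109.
Step 2: By the law of cosines on triangle WYQ: WQ² = √109² + 8² − 2·√109·8·cos(90°) = 173, so WQ = √173.

Therefore, the length of WQ = √173.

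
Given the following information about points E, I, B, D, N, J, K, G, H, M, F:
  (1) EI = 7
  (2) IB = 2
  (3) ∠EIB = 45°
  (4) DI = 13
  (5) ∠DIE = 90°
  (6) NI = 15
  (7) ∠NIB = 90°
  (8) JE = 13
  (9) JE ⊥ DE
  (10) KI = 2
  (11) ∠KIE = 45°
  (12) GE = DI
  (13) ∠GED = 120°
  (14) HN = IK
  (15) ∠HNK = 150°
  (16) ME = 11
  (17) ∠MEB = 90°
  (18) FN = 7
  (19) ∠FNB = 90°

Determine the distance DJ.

Step 1: By the law of cosines on triangle EID: ED² = 7² + 13² − 2·7·13·cos(90°) = 218, so ED ≈ 14.76.
Step 2: By the law of cosines on triangle DEJ: DJ² = 14.76² + 13² − 2·14.76·13·cos(90°) = 387, so DJ = 3·√43.

Therefore, the length of DJ = 3·√43.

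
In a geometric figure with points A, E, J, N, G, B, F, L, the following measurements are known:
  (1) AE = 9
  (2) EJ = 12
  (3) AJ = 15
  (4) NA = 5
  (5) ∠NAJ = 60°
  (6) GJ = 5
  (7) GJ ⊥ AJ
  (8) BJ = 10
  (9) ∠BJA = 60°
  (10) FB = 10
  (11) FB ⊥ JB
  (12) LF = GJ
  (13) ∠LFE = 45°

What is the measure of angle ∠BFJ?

Step 1: By the law of cosines on triangle FBJ: FJ² = 10² + 10² − 2·10·10·cos(90°) = 200, so FJ = 10·√2.
Step 2: By the inverse law of cosines on triangle BFJ: cos(∠BFJ) = (10² + (10·√2)² − 10²) / (2·10·10·√2) = 200/282.84 = 0.7071, so ∠BFJ = 45°.

Therefore, the measure of angle ∠BFJ = 45°.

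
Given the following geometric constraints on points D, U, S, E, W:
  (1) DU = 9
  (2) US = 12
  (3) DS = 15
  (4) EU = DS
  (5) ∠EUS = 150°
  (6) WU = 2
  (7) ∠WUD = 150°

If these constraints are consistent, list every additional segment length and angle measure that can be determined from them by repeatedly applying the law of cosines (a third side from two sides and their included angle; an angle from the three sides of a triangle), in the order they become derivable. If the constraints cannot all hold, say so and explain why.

The constraints are consistent. Derivable facts, in order:
After 1 step:
- DW ≈ 10.78
- SE ≈ 26.09
- ∠DSU = 36.87°
- ∠DUS = 90°
- ∠SDU = 53.13°
After 2 steps:
- ∠DWU = 24.68°
- ∠ESU = 16.71°
- ∠SEU = 13.29°
- ∠UDW = 5.32°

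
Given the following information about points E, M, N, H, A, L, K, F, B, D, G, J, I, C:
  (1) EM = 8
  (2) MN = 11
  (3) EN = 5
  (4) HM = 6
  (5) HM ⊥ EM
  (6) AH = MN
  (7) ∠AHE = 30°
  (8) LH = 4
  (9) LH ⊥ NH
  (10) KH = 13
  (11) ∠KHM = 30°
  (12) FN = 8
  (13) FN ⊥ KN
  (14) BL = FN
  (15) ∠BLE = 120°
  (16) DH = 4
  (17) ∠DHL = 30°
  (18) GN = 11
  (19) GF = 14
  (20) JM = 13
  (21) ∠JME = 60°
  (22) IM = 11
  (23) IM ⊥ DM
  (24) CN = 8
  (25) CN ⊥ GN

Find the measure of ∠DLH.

Step 1: By the law of cosines on triangle LHD: LD² = 4² + 4² − 2·4·4·cos(30°) = 4.29, so LD ≈ 2.07.
Step 2: By the inverse law of cosines on triangle DLH: cos(∠DLH) = (2.07² + 4² − 4²) / (2·2.07·4) = 4.29/16.56 = 0.2588, so ∠DLH = 75°.

Therefore, the measure of angle ∠DLH = 75°.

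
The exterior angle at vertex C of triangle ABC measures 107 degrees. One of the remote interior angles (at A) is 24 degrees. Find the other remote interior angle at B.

The exterior angle theorem states that an exterior angle equals the sum of the two non-adjacent interior angles.
So 107 = 24 + angle B, which gives angle B = 107 - 24 = 83 degrees.

83 degrees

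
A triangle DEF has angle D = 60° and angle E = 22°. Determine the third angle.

angle F = 180 - 60 - 22 = 98 degrees.

98 degrees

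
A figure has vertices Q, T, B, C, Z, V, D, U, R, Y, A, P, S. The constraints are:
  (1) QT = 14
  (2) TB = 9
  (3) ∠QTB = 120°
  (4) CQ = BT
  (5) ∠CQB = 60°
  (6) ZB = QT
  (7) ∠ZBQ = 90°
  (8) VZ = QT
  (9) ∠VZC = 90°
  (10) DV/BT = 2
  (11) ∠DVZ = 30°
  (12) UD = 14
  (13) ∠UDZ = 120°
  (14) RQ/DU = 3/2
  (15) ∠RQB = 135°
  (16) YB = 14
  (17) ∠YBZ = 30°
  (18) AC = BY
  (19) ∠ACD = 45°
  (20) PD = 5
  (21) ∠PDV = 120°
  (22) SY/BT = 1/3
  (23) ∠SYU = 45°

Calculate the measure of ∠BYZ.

From the given relations: ZB = QT = 14.
Step 1: By the law of cosines on triangle YBZ: YZ² = 14² + 14² − 2·14·14·cos(30°) = 52.52, so YZ ≈ 7.25.
Step 2: By the inverse law of cosines on triangle BYZ: cos(∠BYZ) = (14² + 7.25² − 14²) / (2·14·7.25) = 52.52/202.91 = 0.2588, so ∠BYZ = 75°.

Therefore, the measure of angle ∠BYZ = 75°.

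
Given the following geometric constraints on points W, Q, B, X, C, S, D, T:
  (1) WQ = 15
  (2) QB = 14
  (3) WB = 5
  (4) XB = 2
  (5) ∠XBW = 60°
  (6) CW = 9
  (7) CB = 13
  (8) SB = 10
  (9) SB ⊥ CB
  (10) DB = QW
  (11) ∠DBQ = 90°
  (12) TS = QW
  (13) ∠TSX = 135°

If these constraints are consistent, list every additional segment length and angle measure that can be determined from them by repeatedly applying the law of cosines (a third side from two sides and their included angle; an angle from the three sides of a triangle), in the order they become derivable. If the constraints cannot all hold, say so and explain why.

The constraints are consistent. Derivable facts, in order:
After 1 step:
- CS ≈ 16.4
- QD ≈ 20.52
- WX = √19
- ∠BCW = 15.94°
- ∠BQW = 19.46°
- ∠BWC = 134.43°
- ∠BWQ = 68.9°
- ∠CBW = 29.63°
- ∠QBW = 91.64°
After 2 steps:
- ∠BCS = 37.57°
- ∠BDQ = 43.03°
- ∠BQD = 46.97°
- ∠BSC = 52.43°
- ∠BWX = 23.41°
- ∠BXW = 96.59°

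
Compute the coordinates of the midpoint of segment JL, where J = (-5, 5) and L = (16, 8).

The midpoint is the point halfway along the segment.
Move half the horizontal distance: -5 + (16 - -5)/2 = -5 + 21/2 = 11/2
Move half the vertical distance: 5 + (8 - 5)/2 = 5 + 3/2 = 13/2
Midpoint = (11/2, 13/2)

(11/2, 13/2)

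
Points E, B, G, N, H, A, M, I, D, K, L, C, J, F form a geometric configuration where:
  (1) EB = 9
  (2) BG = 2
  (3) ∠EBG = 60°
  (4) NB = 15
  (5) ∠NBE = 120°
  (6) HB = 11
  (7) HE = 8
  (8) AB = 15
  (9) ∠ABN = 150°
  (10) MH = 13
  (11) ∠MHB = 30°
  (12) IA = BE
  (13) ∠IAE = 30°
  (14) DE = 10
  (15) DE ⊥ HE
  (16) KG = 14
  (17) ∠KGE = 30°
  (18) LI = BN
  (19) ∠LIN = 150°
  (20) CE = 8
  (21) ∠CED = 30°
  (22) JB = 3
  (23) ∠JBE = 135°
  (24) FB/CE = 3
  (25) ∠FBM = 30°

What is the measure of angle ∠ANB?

Step 1: By the law of cosines on triangle NBA: NA² = 15² + 15² − 2·15·15·cos(150°) = 839.71, so NA ≈ 28.98.
Step 2: By the inverse law of cosines on triangle ANB: cos(∠ANB) = (28.98² + 15² − 15²) / (2·28.98·15) = 839.71/869.33 = 0.9659, so ∠ANB = 15°.

Therefore, the measure of angle ∠ANB = 15°.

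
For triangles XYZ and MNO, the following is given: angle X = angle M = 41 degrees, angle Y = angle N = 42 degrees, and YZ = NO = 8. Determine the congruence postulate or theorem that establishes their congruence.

Consider the given information: angle X = angle M = 41 degrees, angle Y = angle N = 42 degrees, and YZ = NO = 8
This is not SSS or ASA: SSS requires all three pairs of sides, but we don't have that. ASA requires two angles and the side between them.
The correct criterion is AAS. Two pairs of corresponding angles and a non-included side are equal (Angle-Angle-Side).

AAS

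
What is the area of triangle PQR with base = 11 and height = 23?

Area = (1/2)(11)(23) = 253/2

253/2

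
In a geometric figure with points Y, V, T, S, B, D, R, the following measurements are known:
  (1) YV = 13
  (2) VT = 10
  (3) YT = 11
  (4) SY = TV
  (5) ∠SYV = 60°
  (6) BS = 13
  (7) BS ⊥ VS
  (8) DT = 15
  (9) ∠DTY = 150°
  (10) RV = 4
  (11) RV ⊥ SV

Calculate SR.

From the given relations: SY = TV = 10.
Step 1: By the law of cosines on triangle SYV: SV² = 10² + 13² − 2·10·13·cos(60°) = 139, so SV = √139.
Step 2: By the law of cosines on triangle SVR: SR² = √139² + 4² − 2·√139·4·cos(90°) = 155, so SR = √155.

Therefore, the length of SR = √155.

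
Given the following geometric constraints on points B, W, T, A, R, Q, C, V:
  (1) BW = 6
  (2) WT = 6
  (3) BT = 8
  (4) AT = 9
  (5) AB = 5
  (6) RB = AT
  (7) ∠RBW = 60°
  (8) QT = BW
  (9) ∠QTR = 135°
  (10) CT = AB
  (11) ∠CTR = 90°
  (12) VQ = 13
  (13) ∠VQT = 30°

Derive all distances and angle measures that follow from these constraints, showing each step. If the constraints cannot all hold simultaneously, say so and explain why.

The constraints are consistent.

From the given relations:
  RB = AT = 9
  QT = BW = 6
  CT = AB = 5

Step 1: From WB = 6, BR = 9, and ∠WBR = 60°, by the law of cosines:
  WR² = WB² + BR² - 2·WB·BR·cos(60°) = 36 + 81 - 54 = 63
  WR = 3·√7

Step 2: From TQ = 6, QV = 13, and ∠TQV = 30°, by the law of cosines:
  TV² = TQ² + QV² - 2·TQ·QV·cos(30°) = 36 + 169 - 135.1 = 69.9
  TV ≈ 8.36

Step 3: From BA = 5, BT = 8, AT = 9, by the inverse law of cosines:
  cos(∠ABT) = (BA² + BT² - AT²) / (2·BA·BT)
  ∠ABT = 84.26°

Step 4: From BT = 8, BW = 6, TW = 6, by the inverse law of cosines:
  cos(∠TBW) = (BT² + BW² - TW²) / (2·BT·BW)
  ∠TBW = 48.19°

Step 5: From WB = 6, WT = 6, BT = 8, by the inverse law of cosines:
  cos(∠BWT) = (WB² + WT² - BT²) / (2·WB·WT)
  ∠BWT = 83.62°

Step 6: From TA = 9, TB = 8, AB = 5, by the inverse law of cosines:
  cos(∠ATB) = (TA² + TB² - AB²) / (2·TA·TB)
  ∠ATB = 33.56°

Step 7: From TB = 8, TW = 6, BW = 6, by the inverse law of cosines:
  cos(∠BTW) = (TB² + TW² - BW²) / (2·TB·TW)
  ∠BTW = 48.19°

Step 8: From AB = 5, AT = 9, BT = 8, by the inverse law of cosines:
  cos(∠BAT) = (AB² + AT² - BT²) / (2·AB·AT)
  ∠BAT = 62.18°

Step 9: From WB = 6, WR = 3·√7, BR = 9, by the inverse law of cosines:
  cos(∠BWR) = (WB² + WR² - BR²) / (2·WB·WR)
  ∠BWR = 79.11°

Step 10: From TQ = 6, TV = 8.36, QV = 13, by the inverse law of cosines:
  cos(∠QTV) = (TQ² + TV² - QV²) / (2·TQ·TV)
  ∠QTV = 128.97°

Step 11: From RB = 9, RW = 3·√7, BW = 6, by the inverse law of cosines:
  cos(∠BRW) = (RB² + RW² - BW²) / (2·RB·RW)
  ∠BRW = 40.89°

Step 12: From VQ = 13, VT = 8.36, QT = 6, by the inverse law of cosines:
  cos(∠QVT) = (VQ² + VT² - QT²) / (2·VQ·VT)
  ∠QVT = 21.03°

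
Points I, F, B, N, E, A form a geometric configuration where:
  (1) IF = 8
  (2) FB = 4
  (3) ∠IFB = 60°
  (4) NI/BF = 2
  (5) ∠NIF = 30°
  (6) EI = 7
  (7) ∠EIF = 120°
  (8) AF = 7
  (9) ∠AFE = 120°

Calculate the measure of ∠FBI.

Step 1: By the law of cosines on triangle BFI: BI² = 4² + 8² − 2·4·8·cos(60°) = 48, so BI = 4·√3.
Step 2: By the inverse law of cosines on triangle FBI: cos(∠FBI) = (4² + (4·√3)² − 8²) / (2·4·4·√3) = 0/55.43 = 0, so ∠FBI = 90°.

Therefore, the measure of angle ∠FBI = 90°.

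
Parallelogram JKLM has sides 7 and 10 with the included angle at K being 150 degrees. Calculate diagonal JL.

The diagonal of a parallelogram can be found by treating two adjacent sides and the diagonal as a triangle.
Applying the law of cosines with sides 7, 10 and included angle 150°:
d^2 = 49 + 100 - 140*cos(150°) = 70*sqrt(3) + 149
d = sqrt(70*sqrt(3) + 149)

sqrt(70*sqrt(3) + 149)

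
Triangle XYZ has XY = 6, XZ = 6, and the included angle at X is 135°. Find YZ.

When two sides and the included angle are known, the law of cosines gives the third side.
c^2 = a^2 + b^2 - 2ab cos(C) generalizes the Pythagorean theorem to non-right triangles.
Here: YZ^2 = 36 + 36 - 72*(-sqrt(2)/2) = 36*sqrt(2) + 72
YZ = 6*sqrt(sqrt(2) + 2)

6*sqrt(sqrt(2) + 2)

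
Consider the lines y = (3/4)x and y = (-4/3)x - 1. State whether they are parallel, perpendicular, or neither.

Slope of line 1: m1 = 3/4
Slope of line 2: m2 = -4/3
m1 * m2 = -1, so perpendicular.

Perpendicular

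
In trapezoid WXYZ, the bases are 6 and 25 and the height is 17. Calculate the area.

Area = (6 + 25) * 17 / 2 = 527 / 2 = 527/2

527/2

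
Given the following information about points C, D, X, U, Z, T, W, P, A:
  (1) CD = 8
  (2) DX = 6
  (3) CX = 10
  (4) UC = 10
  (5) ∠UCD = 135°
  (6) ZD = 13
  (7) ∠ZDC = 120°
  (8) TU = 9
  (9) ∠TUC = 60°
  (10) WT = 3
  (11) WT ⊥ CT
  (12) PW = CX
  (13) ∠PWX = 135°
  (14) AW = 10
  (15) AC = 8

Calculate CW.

Step 1: By the law of cosines on triangle CUT: CT² = 10² + 9² − 2·10·9·cos(60°) = 91, so CT = √91.
Step 2: By the law of cosines on triangle CTW: CW² = √91² + 3² − 2·√91·3·cos(90°) = 100, so CW = 10.

Therefore, the length of CW = 10.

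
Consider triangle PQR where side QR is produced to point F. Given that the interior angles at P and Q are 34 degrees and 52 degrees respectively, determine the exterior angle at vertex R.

The interior angle at R is 180 - 34 - 52 = 94 degrees.
The exterior angle and interior angle at R are supplementary:
Exterior angle = 180 - 94 = 86 degrees.

86 degrees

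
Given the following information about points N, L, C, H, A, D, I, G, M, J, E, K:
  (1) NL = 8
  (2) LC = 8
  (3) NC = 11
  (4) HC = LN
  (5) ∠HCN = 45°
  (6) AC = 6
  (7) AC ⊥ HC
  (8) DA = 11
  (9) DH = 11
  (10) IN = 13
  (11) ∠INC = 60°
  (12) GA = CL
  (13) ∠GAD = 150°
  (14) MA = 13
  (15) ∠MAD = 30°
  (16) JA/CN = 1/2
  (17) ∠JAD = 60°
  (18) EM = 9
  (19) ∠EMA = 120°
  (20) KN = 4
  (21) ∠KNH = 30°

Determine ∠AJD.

From the given relations: JA = 1/2·CN = 1/2·11 ≈ 5.5.
Step 1: By the law of cosines on triangle JAD: JD² = 5.5² + 11² − 2·5.5·11·cos(60°) = 90.75, so JD ≈ 9.53.
Step 2: By the inverse law of cosines on triangle AJD: cos(∠AJD) = (5.5² + 9.53² − 11²) / (2·5.5·9.53) = 0/104.79 = 0, so ∠AJD = 90°.

Therefore, the measure of angle ∠AJD = 90°.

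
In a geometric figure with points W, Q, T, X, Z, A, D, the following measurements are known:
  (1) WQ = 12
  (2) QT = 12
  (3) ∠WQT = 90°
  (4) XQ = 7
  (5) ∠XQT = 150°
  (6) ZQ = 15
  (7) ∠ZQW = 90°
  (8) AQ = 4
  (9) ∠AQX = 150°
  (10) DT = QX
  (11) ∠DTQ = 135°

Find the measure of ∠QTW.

Step 1: By the law of cosines on triangle TQW: TW² = 12² + 12² − 2·12·12·cos(90°) = 288, so TW = 12·√2.
Step 2: By the inverse law of cosines on triangle QTW: cos(∠QTW) = (12² + (12·√2)² − 12²) / (2·12·12·√2) = 288/407.29 = 0.7071, so ∠QTW = 45°.

Therefore, the measure of angle ∠QTW = 45°.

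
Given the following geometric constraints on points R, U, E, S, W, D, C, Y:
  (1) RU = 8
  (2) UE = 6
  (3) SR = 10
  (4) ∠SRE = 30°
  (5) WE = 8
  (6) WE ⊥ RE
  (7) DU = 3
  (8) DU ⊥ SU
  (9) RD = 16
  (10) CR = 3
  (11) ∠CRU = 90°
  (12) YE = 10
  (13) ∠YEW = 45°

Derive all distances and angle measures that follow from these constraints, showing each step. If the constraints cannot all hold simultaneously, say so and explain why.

These constraints are not satisfiable: by the triangle inequality in triangle URD, (1) RU = 8 and (7) DU = 3 force RD ≤ 8 + 3 = 11, but (9) says RD = 16. No planar figure meets all of them, so nothing further can be derived.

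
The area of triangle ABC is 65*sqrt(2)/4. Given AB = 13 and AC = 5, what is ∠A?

sin(C) = 2 * 65*sqrt(2)/4 / (13 * 5) = sqrt(2)/2, so C = arcsin(sqrt(2)/2) = 45°.
Since sin(180° - C) = sin(C), the obtuse angle 135° gives the same area, so C = 45° or C = 135°.

45° or 135°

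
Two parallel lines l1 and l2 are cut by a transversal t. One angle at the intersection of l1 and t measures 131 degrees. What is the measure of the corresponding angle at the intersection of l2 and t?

When a transversal crosses parallel lines, angles in the same position at each intersection are called corresponding angles.
These are always equal, so the answer is 131 degrees.

131 degrees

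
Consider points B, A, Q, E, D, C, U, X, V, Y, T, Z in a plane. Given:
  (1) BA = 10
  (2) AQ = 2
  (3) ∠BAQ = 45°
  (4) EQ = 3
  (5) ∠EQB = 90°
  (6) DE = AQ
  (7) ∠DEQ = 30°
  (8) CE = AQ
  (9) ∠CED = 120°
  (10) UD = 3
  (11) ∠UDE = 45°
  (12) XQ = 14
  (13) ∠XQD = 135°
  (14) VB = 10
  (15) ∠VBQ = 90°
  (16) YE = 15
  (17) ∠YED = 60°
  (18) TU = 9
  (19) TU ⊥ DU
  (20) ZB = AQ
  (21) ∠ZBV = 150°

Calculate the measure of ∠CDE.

From the given relations: DE = AQ = 2; CE = AQ = 2.
Step 1: By the law of cosines on triangle DEC: DC² = 2² + 2² − 2·2·2·cos(120°) = 12, so DC = 2·√3.
Step 2: By the inverse law of cosines on triangle CDE: cos(∠CDE) = ((2·√3)² + 2² − 2²) / (2·2·√3·2) = 12/13.86 = 0.866, so ∠CDE = 30°.

Therefore, the measure of angle ∠CDE = 30°.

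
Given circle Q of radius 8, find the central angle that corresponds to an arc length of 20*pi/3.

θ = 360 × 20*pi/3 / (2π × 8) = 150° (rearranging arc length formula).

150°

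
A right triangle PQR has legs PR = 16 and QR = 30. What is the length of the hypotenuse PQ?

By the Pythagorean theorem: PQ^2 = PR^2 + QR^2
PQ^2 = 16^2 + 30^2 = 256 + 900 = 1156
PQ = sqrt(1156) = 34

34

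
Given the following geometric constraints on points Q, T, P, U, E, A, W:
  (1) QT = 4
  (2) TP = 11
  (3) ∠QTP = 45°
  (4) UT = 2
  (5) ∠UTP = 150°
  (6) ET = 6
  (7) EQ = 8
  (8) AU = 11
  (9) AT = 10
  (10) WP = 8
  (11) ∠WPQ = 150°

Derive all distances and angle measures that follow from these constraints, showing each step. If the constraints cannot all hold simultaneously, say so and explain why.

The constraints are consistent.

Step 1: From QT = 4, TP = 11, and ∠QTP = 45°, by the law of cosines:
  QP² = QT² + TP² - 2·QT·TP·cos(45°) = 16 + 121 - 62.23 = 74.77
  QP ≈ 8.65

Step 2: From PT = 11, TU = 2, and ∠PTU = 150°, by the law of cosines:
  PU² = PT² + TU² - 2·PT·TU·cos(150°) = 121 + 4 + 38.11 = 163.1
  PU ≈ 12.77

Step 3: From QE = 8, QT = 4, ET = 6, by the inverse law of cosines:
  cos(∠EQT) = (QE² + QT² - ET²) / (2·QE·QT)
  ∠EQT = 46.57°

Step 4: From TA = 10, TU = 2, AU = 11, by the inverse law of cosines:
  cos(∠ATU) = (TA² + TU² - AU²) / (2·TA·TU)
  ∠ATU = 115.15°

Step 5: From TE = 6, TQ = 4, EQ = 8, by the inverse law of cosines:
  cos(∠ETQ) = (TE² + TQ² - EQ²) / (2·TE·TQ)
  ∠ETQ = 104.48°

Step 6: From UA = 11, UT = 2, AT = 10, by the inverse law of cosines:
  cos(∠AUT) = (UA² + UT² - AT²) / (2·UA·UT)
  ∠AUT = 55.38°

Step 7: From EQ = 8, ET = 6, QT = 4, by the inverse law of cosines:
  cos(∠QET) = (EQ² + ET² - QT²) / (2·EQ·ET)
  ∠QET = 28.96°

Step 8: From AT = 10, AU = 11, TU = 2, by the inverse law of cosines:
  cos(∠TAU) = (AT² + AU² - TU²) / (2·AT·AU)
  ∠TAU = 9.47°

Step 9: From QP = 8.65, PW = 8, and ∠QPW = 150°, by the law of cosines:
  QW² = QP² + PW² - 2·QP·PW·cos(150°) = 74.77 + 64 + 119.8 = 258.6
  QW ≈ 16.08

Step 10: From QP = 8.65, QT = 4, PT = 11, by the inverse law of cosines:
  cos(∠PQT) = (QP² + QT² - PT²) / (2·QP·QT)
  ∠PQT = 115.91°

Step 11: From PQ = 8.65, PT = 11, QT = 4, by the inverse law of cosines:
  cos(∠QPT) = (PQ² + PT² - QT²) / (2·PQ·PT)
  ∠QPT = 19.09°

Step 12: From PT = 11, PU = 12.77, TU = 2, by the inverse law of cosines:
  cos(∠TPU) = (PT² + PU² - TU²) / (2·PT·PU)
  ∠TPU = 4.49°

Step 13: From UP = 12.77, UT = 2, PT = 11, by the inverse law of cosines:
  cos(∠PUT) = (UP² + UT² - PT²) / (2·UP·UT)
  ∠PUT = 25.51°

Step 14: From QP = 8.65, QW = 16.08, PW = 8, by the inverse law of cosines:
  cos(∠PQW) = (QP² + QW² - PW²) / (2·QP·QW)
  ∠PQW = 14.4°

Step 15: From WP = 8, WQ = 16.08, PQ = 8.65, by the inverse law of cosines:
  cos(∠PWQ) = (WP² + WQ² - PQ²) / (2·WP·WQ)
  ∠PWQ = 15.6°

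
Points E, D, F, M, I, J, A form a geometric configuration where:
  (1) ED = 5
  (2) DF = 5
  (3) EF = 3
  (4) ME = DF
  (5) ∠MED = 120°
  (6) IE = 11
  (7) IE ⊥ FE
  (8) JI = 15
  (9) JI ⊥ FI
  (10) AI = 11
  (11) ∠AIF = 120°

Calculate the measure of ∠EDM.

From the given relations: ME = DF = 5.
Step 1: By the law of cosines on triangle DEM: DM² = 5² + 5² − 2·5·5·cos(120°) = 75, so DM = 5·√3.
Step 2: By the inverse law of cosines on triangle EDM: cos(∠EDM) = (5² + (5·√3)² − 5²) / (2·5·5·√3) = 75/86.6 = 0.866, so ∠EDM = 30°.

Therefore, the measure of angle ∠EDM = 30°.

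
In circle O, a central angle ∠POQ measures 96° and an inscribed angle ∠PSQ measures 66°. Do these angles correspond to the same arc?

By the inscribed angle theorem, the inscribed angle for a central angle of 96° should be 96° / 2 = 48°.
The given inscribed angle is 66°, which does not equal 48°.
Therefore, no, they do not correspond to the same arc.

No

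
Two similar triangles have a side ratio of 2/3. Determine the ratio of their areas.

The ratio of areas of similar triangles equals the square of the side ratio.
Side ratio = 2:3
Area ratio = (2/3)^2 = 4/9 = 4:9

4:9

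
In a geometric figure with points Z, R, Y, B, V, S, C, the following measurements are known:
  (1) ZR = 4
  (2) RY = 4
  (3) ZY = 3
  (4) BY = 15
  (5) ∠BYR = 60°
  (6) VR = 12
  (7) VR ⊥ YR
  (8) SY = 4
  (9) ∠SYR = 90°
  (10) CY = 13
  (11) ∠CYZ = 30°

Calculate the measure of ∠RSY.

Step 1: By the law of cosines on triangle SYR: SR² = 4² + 4² − 2·4·4·cos(90°) = 32, so SR = 4·√2.
Step 2: By the inverse law of cosines on triangle RSY: cos(∠RSY) = ((4·√2)² + 4² − 4²) / (2·4·√2·4) = 32/45.25 = 0.7071, so ∠RSY = 45°.

Therefore, the measure of angle ∠RSY = 45°.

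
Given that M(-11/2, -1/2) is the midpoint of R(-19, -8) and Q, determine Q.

Using the midpoint formula: M = ((x1 + x2)/2, (y1 + y2)/2)
We know M = (-11/2, -1/2) and R = (-19, -8)
For x: -11/2 = (-19 + x2)/2, so x2 = 2*-11/2 - -19 = 8
For y: -1/2 = (-8 + y2)/2, so y2 = 2*-1/2 - -8 = 7
Q = (8, 7)

(8, 7)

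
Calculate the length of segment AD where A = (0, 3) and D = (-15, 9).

The horizontal distance is |-15 - 0| = 15 and the vertical distance is |9 - 3| = 6.
By the Pythagorean theorem, d = sqrt(15^2 + 6^2) = sqrt(261) = 3*sqrt(29).

3*sqrt(29)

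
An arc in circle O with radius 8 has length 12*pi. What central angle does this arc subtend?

θ = 360 × 12*pi / (2π × 8) = 270° (rearranging arc length formula).

270°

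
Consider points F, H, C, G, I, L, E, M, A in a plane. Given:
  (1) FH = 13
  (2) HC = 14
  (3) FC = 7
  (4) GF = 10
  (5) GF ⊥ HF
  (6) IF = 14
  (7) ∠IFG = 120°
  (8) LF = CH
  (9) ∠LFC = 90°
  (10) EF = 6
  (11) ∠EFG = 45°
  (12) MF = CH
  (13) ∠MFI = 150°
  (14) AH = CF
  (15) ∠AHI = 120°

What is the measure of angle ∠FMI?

From the given relations: MF = CH = 14.
Step 1: By the law of cosines on triangle MFI: MI² = 14² + 14² − 2·14·14·cos(150°) = 731.48, so MI ≈ 27.05.
Step 2: By the inverse law of cosines on triangle FMI: cos(∠FMI) = (14² + 27.05² − 14²) / (2·14·27.05) = 731.48/757.29 = 0.9659, so ∠FMI = 15°.

Therefore, the measure of angle ∠FMI = 15°.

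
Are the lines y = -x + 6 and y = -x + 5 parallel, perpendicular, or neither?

Slope of line 1: m1 = -1
Slope of line 2: m2 = -1
m1 = m2, so the lines are parallel.

Parallel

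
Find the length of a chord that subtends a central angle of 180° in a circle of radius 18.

Drop a perpendicular from the center to the chord, bisecting both the chord and the central angle.
Each half-chord = r sin(θ/2) = 18 sin(90°).
The full chord = 2 × 18 × sin(90°) = 36.

36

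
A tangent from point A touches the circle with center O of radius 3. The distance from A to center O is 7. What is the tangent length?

Let T be the point of tangency. Then OT ⊥ AT (radius ⊥ tangent).
In right triangle OTA: OA² = OT² + AT²
7² = 3² + AT²
AT² = 40, AT = 2*sqrt(10)

2*sqrt(10)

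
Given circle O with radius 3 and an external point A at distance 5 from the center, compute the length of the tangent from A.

Let T be the point of tangency. Then OT ⊥ AT (radius ⊥ tangent).
In right triangle OTA: OA² = OT² + AT²
5² = 3² + AT²
AT² = 16, AT = 4

4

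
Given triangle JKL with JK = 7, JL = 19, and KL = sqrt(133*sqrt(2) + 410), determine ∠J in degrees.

When all three sides of a triangle are known, the law of cosines can be rearranged to find any angle.
cos(C) = (a² + b² - c²) / (2ab) gives cos(J) = -sqrt(2)/2.
Taking the inverse cosine: J = 135°.

135°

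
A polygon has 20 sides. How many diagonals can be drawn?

Each of the 20 vertices connects to 17 non-adjacent vertices via diagonals.
Total connections = 20 × 17 = 340, but each diagonal is counted twice.
Number of diagonals = 340 / 2 = 170.

170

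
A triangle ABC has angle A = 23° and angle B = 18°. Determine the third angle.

Let angle C = x. Then 23 + 18 + x = 180.
x = 180 - 41 = 139 degrees.

139 degrees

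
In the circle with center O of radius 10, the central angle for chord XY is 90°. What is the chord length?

Drop a perpendicular from the center to the chord, bisecting both the chord and the central angle.
Each half-chord = r sin(θ/2) = 10 sin(45°).
The full chord = 2 × 10 × sin(45°) = 10*sqrt(2).

10*sqrt(2)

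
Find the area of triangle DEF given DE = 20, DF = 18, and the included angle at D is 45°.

When two sides and the included angle are known, the area formula is (1/2)ab sin(C).
The height from one side to the opposite vertex is 18 sin(45°) = 9*sqrt(2).
Area = (1/2) * 20 * 9*sqrt(2) = 90*sqrt(2).

90*sqrt(2)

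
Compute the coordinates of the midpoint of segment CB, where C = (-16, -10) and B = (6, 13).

The midpoint is the point halfway along the segment.
Move half the horizontal distance: -16 + (6 - -16)/2 = -16 + 22/2 = -5
Move half the vertical distance: -10 + (13 - -10)/2 = -10 + 23/2 = 3/2
Midpoint = (-5, 3/2)

(-5, 3/2)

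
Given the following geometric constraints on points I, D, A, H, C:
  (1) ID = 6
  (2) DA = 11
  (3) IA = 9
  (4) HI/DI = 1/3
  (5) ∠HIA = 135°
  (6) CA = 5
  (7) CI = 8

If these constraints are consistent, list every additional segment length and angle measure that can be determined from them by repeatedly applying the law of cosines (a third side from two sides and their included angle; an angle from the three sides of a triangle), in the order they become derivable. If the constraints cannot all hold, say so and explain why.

The constraints are consistent. Derivable facts, in order:
After 1 step:
- AH ≈ 10.51
- ∠ACI = 84.26°
- ∠ADI = 54.85°
- ∠AIC = 33.56°
- ∠AID = 92.12°
- ∠CAI = 62.18°
- ∠DAI = 33.03°
After 2 steps:
- ∠AHI = 37.27°
- ∠HAI = 7.73°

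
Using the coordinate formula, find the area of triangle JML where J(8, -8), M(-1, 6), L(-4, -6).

The Shoelace formula computes the area from vertex coordinates by summing cross products.
For vertices (8,-8), (-1,6), (-4,-6):
Signed sum = 8*6 - -1*-8 + -1*-6 - -4*6 + -4*-8 - 8*-6
= 40 + 30 + 80 = 150
Area = (1/2)|150| = 75.

75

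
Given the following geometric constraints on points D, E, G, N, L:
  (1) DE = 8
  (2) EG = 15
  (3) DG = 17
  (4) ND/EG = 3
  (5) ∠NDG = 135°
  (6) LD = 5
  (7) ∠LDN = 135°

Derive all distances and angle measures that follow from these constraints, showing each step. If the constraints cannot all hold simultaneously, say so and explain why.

The constraints are consistent.

From the given relations:
  ND = 3·EG = 3·15 = 45

Step 1: From GD = 17, DN = 45, and ∠GDN = 135°, by the law of cosines:
  GN² = GD² + DN² - 2·GD·DN·cos(135°) = 289 + 2025 + 1082 = 3396
  GN ≈ 58.27

Step 2: From ND = 45, DL = 5, and ∠NDL = 135°, by the law of cosines:
  NL² = ND² + DL² - 2·ND·DL·cos(135°) = 2025 + 25 + 318.2 = 2368
  NL ≈ 48.66

Step 3: From DE = 8, DG = 17, EG = 15, by the inverse law of cosines:
  cos(∠EDG) = (DE² + DG² - EG²) / (2·DE·DG)
  ∠EDG = 61.93°

Step 4: From ED = 8, EG = 15, DG = 17, by the inverse law of cosines:
  cos(∠DEG) = (ED² + EG² - DG²) / (2·ED·EG)
  ∠DEG = 90°

Step 5: From GD = 17, GE = 15, DE = 8, by the inverse law of cosines:
  cos(∠DGE) = (GD² + GE² - DE²) / (2·GD·GE)
  ∠DGE = 28.07°

Step 6: From GD = 17, GN = 58.27, DN = 45, by the inverse law of cosines:
  cos(∠DGN) = (GD² + GN² - DN²) / (2·GD·GN)
  ∠DGN = 33.1°

Step 7: From ND = 45, NG = 58.27, DG = 17, by the inverse law of cosines:
  cos(∠DNG) = (ND² + NG² - DG²) / (2·ND·NG)
  ∠DNG = 11.9°

Step 8: From ND = 45, NL = 48.66, DL = 5, by the inverse law of cosines:
  cos(∠DNL) = (ND² + NL² - DL²) / (2·ND·NL)
  ∠DNL = 4.17°

Step 9: From LD = 5, LN = 48.66, DN = 45, by the inverse law of cosines:
  cos(∠DLN) = (LD² + LN² - DN²) / (2·LD·LN)
  ∠DLN = 40.83°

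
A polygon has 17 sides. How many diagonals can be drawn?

Each of the 17 vertices connects to 14 non-adjacent vertices via diagonals.
Total connections = 17 × 14 = 238, but each diagonal is counted twice.
Number of diagonals = 238 / 2 = 119.

119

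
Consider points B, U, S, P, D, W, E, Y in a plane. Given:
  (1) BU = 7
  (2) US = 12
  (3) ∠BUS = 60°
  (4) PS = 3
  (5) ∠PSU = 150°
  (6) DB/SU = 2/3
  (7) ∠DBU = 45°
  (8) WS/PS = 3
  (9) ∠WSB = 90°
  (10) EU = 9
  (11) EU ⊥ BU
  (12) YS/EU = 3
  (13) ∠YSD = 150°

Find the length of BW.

From the given relations: WS = 3·PS = 3·3 = 9.
Step 1: By the law of cosines on triangle BUS: BS² = 7² + 12² − 2·7·12·cos(60°) = 109, so BS = √109.
Step 2: By the law of cosines on triangle BSW: BW² = √109² + 9² − 2·√109·9·cos(90°) = 190, so BW = √190.

Therefore, the length of BW = √190.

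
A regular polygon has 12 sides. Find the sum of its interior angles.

The sum of interior angles of an n-sided polygon is (n - 2) * 180.
For n = 12: (12 - 2) * 180 = 10 * 180 = 1800 degrees.

1800 degrees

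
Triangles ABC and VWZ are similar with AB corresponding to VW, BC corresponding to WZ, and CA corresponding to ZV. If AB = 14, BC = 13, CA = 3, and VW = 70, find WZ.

Similar triangles have proportional sides. Setting up the proportion:
VW / AB = WZ / BC
70 / 14 = WZ / 13
WZ = 13 * 70 / 14 = 65.

65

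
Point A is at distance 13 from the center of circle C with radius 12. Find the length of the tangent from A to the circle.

The tangent, radius, and line from the external point to the center form a right triangle.
The right angle is where the tangent meets the radius.
By the Pythagorean theorem: tangent² + 12² = 13²
tangent² = 169 - 144 = 25
tangent = 5

5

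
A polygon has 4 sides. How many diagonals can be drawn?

Each of the 4 vertices connects to 1 non-adjacent vertices via diagonals.
Total connections = 4 × 1 = 4, but each diagonal is counted twice.
Number of diagonals = 4 / 2 = 2.

2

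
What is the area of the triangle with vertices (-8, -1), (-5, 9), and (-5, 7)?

Shoelace: Area = (1/2)|-8(9-7) + -5(7--1) + -5(-1-9)| = (1/2)(6) = 3

3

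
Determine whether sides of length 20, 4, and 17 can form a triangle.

For three segments to close into a triangle, no single side can be as long as the other two combined.
The longest side is 20, and 4 + 17 = 21 > 20.
A triangle can be formed.

Yes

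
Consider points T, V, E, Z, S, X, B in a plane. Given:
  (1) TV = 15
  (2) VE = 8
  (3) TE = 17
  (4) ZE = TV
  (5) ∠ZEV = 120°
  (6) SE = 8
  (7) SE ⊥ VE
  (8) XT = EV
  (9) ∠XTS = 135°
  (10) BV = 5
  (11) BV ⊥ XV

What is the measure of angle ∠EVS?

Step 1: By the law of cosines on triangle VES: VS² = 8² + 8² − 2·8·8·cos(90°) = 128, so VS = 8·√2.
Step 2: By the inverse law of cosines on triangle EVS: cos(∠EVS) = (8² + (8·√2)² − 8²) / (2·8·8·√2) = 128/181.02 = 0.7071, so ∠EVS = 45°.

Therefore, the measure of angle ∠EVS = 45°.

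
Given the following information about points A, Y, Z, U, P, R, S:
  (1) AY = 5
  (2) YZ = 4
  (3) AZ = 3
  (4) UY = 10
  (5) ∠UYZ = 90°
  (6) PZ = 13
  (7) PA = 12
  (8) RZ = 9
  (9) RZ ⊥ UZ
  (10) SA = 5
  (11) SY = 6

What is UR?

Step 1: By the law of cosines on triangle ZYU: ZU² = 4² + 10² − 2·4·10·cos(90°) = 116, so ZU = 2·√29.
Step 2: By the law of cosines on triangle UZR: UR² = (2·√29)² + 9² − 2·2·√29·9·cos(90°) = 197, so UR = √197.

Therefore, the length of UR = √197.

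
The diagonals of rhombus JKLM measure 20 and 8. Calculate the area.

The diagonals of a rhombus divide it into four right triangles.
Each triangle has legs 20/ 2 = 10 and 8/2 = 4, so each has area (1/2)*10*4 = 20.
Four such triangles give total area = (d1 * d2) / 2 = 80.

80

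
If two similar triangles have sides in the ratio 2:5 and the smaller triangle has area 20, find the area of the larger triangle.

For similar figures, the area ratio equals the square of the side ratio.
Side ratio (the smaller triangle to the larger triangle) = 2:5, so area ratio = 2^2:5^2 = 4:25.
If the area of the smaller triangle is 20, then the area of the larger triangle = 20 * (25/4) = 125.

125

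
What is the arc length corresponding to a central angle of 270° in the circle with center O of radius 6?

The full circumference is 2πr = 2π(6) = 12*pi.
The arc spans 270° out of 360°, which is a fraction of 3/4.
Arc length = 12*pi × 3/4 = 9*pi.

9*pi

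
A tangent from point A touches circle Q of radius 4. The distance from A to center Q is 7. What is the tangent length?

Let T be the point of tangency. Then QT ⊥ AT (radius ⊥ tangent).
In right triangle QTA: QA² = QT² + AT²
7² = 4² + AT²
AT² = 33, AT = sqrt(33)

sqrt(33)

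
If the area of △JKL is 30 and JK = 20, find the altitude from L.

Area = (1/2) * base * height
height = 2 * Area / base
height = 2 * 30 / 20
height = 60 / 20
height = 3

3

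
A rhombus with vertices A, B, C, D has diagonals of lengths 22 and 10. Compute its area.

Area of a rhombus = (d1 * d2) / 2
Area = (22 * 10) / 2
Area = 220 / 2
Area = 110

110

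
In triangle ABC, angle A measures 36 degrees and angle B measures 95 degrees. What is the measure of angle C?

By the triangle angle sum property, the three interior angles of any triangle add up to 180°.
We know angle A = 36° and angle B = 95°, so their sum is 131°.
Therefore angle C = 180° - 131° = 49°.

49 degrees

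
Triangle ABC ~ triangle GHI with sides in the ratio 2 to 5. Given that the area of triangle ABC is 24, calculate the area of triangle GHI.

For similar figures, the area ratio equals the square of the side ratio.
Side ratio (ABC to GHI) = 2:5, so area ratio = 2^2:5^2 = 4:25.
If the area of ABC is 24, then the area of GHI = 24 * (25/4) = 150.

150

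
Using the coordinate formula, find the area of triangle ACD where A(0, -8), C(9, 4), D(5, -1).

The Shoelace formula computes the area from vertex coordinates by summing cross products.
For vertices (0,-8), (9,4), (5,-1):
Signed sum = 0*4 - 9*-8 + 9*-1 - 5*4 + 5*-8 - 0*-1
= 72 + -29 + -40 = 3
Area = (1/2)|3| = 3/2.

3/2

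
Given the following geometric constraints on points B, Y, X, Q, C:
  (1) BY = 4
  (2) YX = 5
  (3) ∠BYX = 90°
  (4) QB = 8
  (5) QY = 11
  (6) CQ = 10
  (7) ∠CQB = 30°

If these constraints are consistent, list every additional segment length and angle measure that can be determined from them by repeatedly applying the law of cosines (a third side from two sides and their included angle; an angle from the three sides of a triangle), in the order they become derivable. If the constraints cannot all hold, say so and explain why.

The constraints are consistent. Derivable facts, in order:
After 1 step:
- BC ≈ 5.04
- BX = √41
- ∠BQY = 16.21°
- ∠BYQ = 33.95°
- ∠QBY = 129.84°
After 2 steps:
- ∠BCQ = 52.48°
- ∠BXY = 38.66°
- ∠CBQ = 97.52°
- ∠XBY = 51.34°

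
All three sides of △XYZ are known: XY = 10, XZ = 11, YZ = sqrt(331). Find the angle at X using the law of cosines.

When all three sides of a triangle are known, the law of cosines can be rearranged to find any angle.
cos(C) = (a² + b² - c²) / (2ab) gives cos(X) = -1/2.
Taking the inverse cosine: X = 120°.

120°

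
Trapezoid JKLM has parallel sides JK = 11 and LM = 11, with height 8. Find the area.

A trapezoid's area equals the midsegment times the height.
The midsegment is (11 + 11) / 2 = 11.
Area = 11 * 8 = 88.

88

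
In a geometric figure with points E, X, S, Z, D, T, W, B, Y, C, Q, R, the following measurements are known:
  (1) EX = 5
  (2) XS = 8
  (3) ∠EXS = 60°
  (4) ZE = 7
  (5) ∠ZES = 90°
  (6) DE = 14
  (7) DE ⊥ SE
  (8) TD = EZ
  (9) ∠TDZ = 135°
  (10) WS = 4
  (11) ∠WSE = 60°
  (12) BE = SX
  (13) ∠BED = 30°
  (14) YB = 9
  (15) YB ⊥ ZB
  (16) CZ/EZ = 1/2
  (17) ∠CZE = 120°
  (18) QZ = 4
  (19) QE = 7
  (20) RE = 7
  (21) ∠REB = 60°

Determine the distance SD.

Step 1: By the law of cosines on triangle EXS: ES² = 5² + 8² − 2·5·8·cos(60°) = 49, so ES = 7.
Step 2: By the law of cosines on triangle SED: SD² = 7² + 14² − 2·7·14·cos(90°) = 245, so SD = 7·√5.

Therefore, the length of SD = 7·√5.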